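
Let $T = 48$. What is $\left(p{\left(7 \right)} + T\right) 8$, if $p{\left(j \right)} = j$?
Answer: $440$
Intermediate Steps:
$\left(p{\left(7 \right)} + T\right) 8 = \left(7 + 48\right) 8 = 55 \cdot 8 = 440$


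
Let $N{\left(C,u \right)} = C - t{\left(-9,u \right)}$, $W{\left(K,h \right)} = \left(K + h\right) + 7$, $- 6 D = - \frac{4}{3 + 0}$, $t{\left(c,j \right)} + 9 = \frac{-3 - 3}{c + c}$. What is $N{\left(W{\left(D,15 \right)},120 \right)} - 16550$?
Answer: $- \frac{148672}{9} \approx -16519.0$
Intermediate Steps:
$t{\left(c,j \right)} = -9 - \frac{3}{c}$ ($t{\left(c,j \right)} = -9 + \frac{-3 - 3}{c + c} = -9 - \frac{6}{2 c} = -9 - 6 \frac{1}{2 c} = -9 - \frac{3}{c}$)
$D = \frac{2}{9}$ ($D = - \frac{\left(-4\right) \frac{1}{3 + 0}}{6} = - \frac{\left(-4\right) \frac{1}{3}}{6} = \left(- \frac{1}{6}\right) \left(- \frac{4}{3}\right) = \frac{2}{9} \approx 0.22222$)
$W{\left(K,h \right)} = 7 + K + h$
$N{\left(C,u \right)} = \frac{26}{3} + C$ ($N{\left(C,u \right)} = C - \left(-9 - \frac{3}{-9}\right) = C - \left(-9 - - \frac{1}{3}\right) = C - \left(-9 + \frac{1}{3}\right) = C - - \frac{26}{3} = C + \frac{26}{3} = \frac{26}{3} + C$)
$N{\left(W{\left(D,15 \right)},120 \right)} - 16550 = \left(\frac{26}{3} + \left(7 + \frac{2}{9} + 15\right)\right) - 16550 = \left(\frac{26}{3} + \frac{200}{9}\right) - 16550 = \frac{278}{9} - 16550 = - \frac{148672}{9}$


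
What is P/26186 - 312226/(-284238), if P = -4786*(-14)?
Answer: 6805258247/1860764067 ≈ 3.6572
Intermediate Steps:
P = 67004
P/26186 - 312226/(-284238) = 67004/26186 - 312226/(-284238) = 67004*(1/26186) - 312226*(-1/284238) = 33502/13093 + 156113/142119 = 6805258247/1860764067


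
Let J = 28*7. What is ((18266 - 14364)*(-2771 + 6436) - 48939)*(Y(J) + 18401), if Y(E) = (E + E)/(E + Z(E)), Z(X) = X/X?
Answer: 51668648860599/197 ≈ 2.6228e+11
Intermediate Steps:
J = 196
Z(X) = 1
Y(E) = 2*E/(1 + E) (Y(E) = (E + E)/(E + 1) = (2*E)/(1 + E) = 2*E/(1 + E))
((18266 - 14364)*(-2771 + 6436) - 48939)*(Y(J) + 18401) = ((18266 - 14364)*(-2771 + 6436) - 48939)*(2*196/(1 + 196) + 18401) = (3902*3665 - 48939)*(2*196/197 + 18401) = (14300830 - 48939)*(2*196*(1/197) + 18401) = 14251891*(392/197 + 18401) = 14251891*(3625389/197) = 51668648860599/197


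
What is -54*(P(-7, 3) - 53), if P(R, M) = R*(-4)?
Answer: 1350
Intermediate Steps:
P(R, M) = -4*R
-54*(P(-7, 3) - 53) = -54*(-4*(-7) - 53) = -54*(28 - 53) = -54*(-25) = 1350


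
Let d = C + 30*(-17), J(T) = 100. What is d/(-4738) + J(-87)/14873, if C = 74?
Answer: 3479214/35234137 ≈ 0.098746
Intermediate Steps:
d = -436 (d = 74 + 30*(-17) = 74 - 510 = -436)
d/(-4738) + J(-87)/14873 = -436/(-4738) + 100/14873 = -436*(-1/4738) + 100*(1/14873) = 218/2369 + 100/14873 = 3479214/35234137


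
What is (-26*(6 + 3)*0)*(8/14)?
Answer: 0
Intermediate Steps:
(-26*(6 + 3)*0)*(8/14) = (-234*0)*(8*(1/14)) = -26*0*(4/7) = 0*(4/7) = 0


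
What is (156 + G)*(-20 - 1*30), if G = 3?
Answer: -7950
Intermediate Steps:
(156 + G)*(-20 - 1*30) = (156 + 3)*(-20 - 1*30) = 159*(-20 - 30) = 159*(-50) = -7950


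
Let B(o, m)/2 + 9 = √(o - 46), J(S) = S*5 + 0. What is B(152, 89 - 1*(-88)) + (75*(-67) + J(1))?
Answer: -5038 + 2*√106 ≈ -5017.4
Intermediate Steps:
J(S) = 5*S (J(S) = 5*S + 0 = 5*S)
B(o, m) = -18 + 2*√(-46 + o) (B(o, m) = -18 + 2*√(o - 46) = -18 + 2*√(-46 + o))
B(152, 89 - 1*(-88)) + (75*(-67) + J(1)) = (-18 + 2*√(-46 + 152)) + (75*(-67) + 5*1) = (-18 + 2*√106) + (-5025 + 5) = (-18 + 2*√106) - 5020 = -5038 + 2*√106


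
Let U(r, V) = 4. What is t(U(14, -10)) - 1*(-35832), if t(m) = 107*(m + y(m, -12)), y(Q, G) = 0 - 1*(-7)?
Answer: 37009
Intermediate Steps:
y(Q, G) = 7 (y(Q, G) = 0 + 7 = 7)
t(m) = 749 + 107*m (t(m) = 107*(m + 7) = 107*(7 + m) = 749 + 107*m)
t(U(14, -10)) - 1*(-35832) = (749 + 107*4) - 1*(-35832) = (749 + 428) + 35832 = 1177 + 35832 = 37009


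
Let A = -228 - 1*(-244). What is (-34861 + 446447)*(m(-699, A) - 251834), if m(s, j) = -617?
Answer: -103905297286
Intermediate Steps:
A = 16 (A = -228 + 244 = 16)
(-34861 + 446447)*(m(-699, A) - 251834) = (-34861 + 446447)*(-617 - 251834) = 411586*(-252451) = -103905297286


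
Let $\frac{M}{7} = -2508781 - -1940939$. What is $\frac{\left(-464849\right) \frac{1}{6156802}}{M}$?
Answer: $\frac{6037}{317826432844} \approx 1.8995 \cdot 10^{-8}$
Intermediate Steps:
$M = -3974894$ ($M = 7 \left(-2508781 - -1940939\right) = 7 \left(-2508781 + 1940939\right) = 7 \left(-567842\right) = -3974894$)
$\frac{\left(-464849\right) \frac{1}{6156802}}{M} = \frac{\left(-464849\right) \frac{1}{6156802}}{-3974894} = \left(-464849\right) \frac{1}{6156802} \left(- \frac{1}{3974894}\right) = \left(- \frac{464849}{6156802}\right) \left(- \frac{1}{3974894}\right) = \frac{6037}{317826432844}$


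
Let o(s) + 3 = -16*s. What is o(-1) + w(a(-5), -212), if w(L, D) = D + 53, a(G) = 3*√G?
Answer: -146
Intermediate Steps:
o(s) = -3 - 16*s
w(L, D) = 53 + D
o(-1) + w(a(-5), -212) = (-3 - 16*(-1)) + (53 - 212) = (-3 + 16) - 159 = 13 - 159 = -146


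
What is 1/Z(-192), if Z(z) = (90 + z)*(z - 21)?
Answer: 1/21726 ≈ 4.6028e-5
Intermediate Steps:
Z(z) = (-21 + z)*(90 + z) (Z(z) = (90 + z)*(-21 + z) = (-21 + z)*(90 + z))
1/Z(-192) = 1/(-1890 + (-192)² + 69*(-192)) = 1/(-1890 + 36864 - 13248) = 1/21726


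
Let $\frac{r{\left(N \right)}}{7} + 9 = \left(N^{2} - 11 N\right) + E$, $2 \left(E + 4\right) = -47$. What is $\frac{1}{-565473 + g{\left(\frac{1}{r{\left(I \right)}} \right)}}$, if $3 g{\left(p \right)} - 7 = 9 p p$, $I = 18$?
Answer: $- \frac{4710027}{2663382107672} \approx -1.7684 \cdot 10^{-6}$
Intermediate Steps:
$E = - \frac{55}{2}$ ($E = -4 + \frac{1}{2} \left(-47\right) = -4 - \frac{47}{2} = - \frac{55}{2} \approx -27.5$)
$r{\left(N \right)} = - \frac{511}{2} - 77 N + 7 N^{2}$ ($r{\left(N \right)} = -63 + 7 \left(\left(N^{2} - 11 N\right) - \frac{55}{2}\right) = -63 + 7 \left(- \frac{55}{2} + N^{2} - 11 N\right) = -63 - \left(\frac{385}{2} - 7 N^{2} + 77 N\right) = - \frac{511}{2} - 77 N + 7 N^{2}$)
$g{\left(p \right)} = \frac{7}{3} + 3 p^{2}$ ($g{\left(p \right)} = \frac{7}{3} + \frac{9 p p}{3} = \frac{7}{3} + \frac{9 p^{2}}{3} = \frac{7}{3} + 3 p^{2}$)
$\frac{1}{-565473 + g{\left(\frac{1}{r{\left(I \right)}} \right)}} = \frac{1}{-565473 + \left(\frac{7}{3} + 3 \left(\frac{1}{- \frac{511}{2} - 1386 + 7 \cdot 18^{2}}\right)^{2}\right)} = \frac{1}{-565473 + \left(\frac{7}{3} + 3 \left(\frac{1}{- \frac{511}{2} - 1386 + 7 \cdot 324}\right)^{2}\right)} = \frac{1}{-565473 + \left(\frac{7}{3} + 3 \left(\frac{1}{- \frac{511}{2} - 1386 + 2268}\right)^{2}\right)} = \frac{1}{-565473 + \left(\frac{7}{3} + 3 \left(\frac{1}{\frac{1253}{2}}\right)^{2}\right)} = \frac{1}{-565473 + \left(\frac{7}{3} + 3 \left(\frac{2}{1253}\right)^{2}\right)} = \frac{1}{-565473 + \left(\frac{7}{3} + 3 \cdot \frac{4}{1570009}\right)} = \frac{1}{-565473 + \left(\frac{7}{3} + \frac{12}{1570009}\right)} = \frac{1}{-565473 + \frac{10990099}{4710027}} = \frac{1}{- \frac{2663382107672}{4710027}} = - \frac{4710027}{2663382107672}$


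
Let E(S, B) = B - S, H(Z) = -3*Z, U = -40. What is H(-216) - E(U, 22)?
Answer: 586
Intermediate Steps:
H(-216) - E(U, 22) = -3*(-216) - (22 - 1*(-40)) = 648 - (22 + 40) = 648 - 1*62 = 648 - 62 = 586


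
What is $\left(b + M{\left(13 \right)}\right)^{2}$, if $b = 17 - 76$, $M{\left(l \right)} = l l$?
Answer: $12100$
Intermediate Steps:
$M{\left(l \right)} = l^{2}$
$b = -59$
$\left(b + M{\left(13 \right)}\right)^{2} = \left(-59 + 13^{2}\right)^{2} = \left(-59 + 169\right)^{2} = 110^{2} = 12100$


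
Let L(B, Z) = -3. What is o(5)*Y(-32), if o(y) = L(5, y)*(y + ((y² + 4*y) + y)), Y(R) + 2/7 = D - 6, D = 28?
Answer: -25080/7 ≈ -3582.9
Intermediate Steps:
Y(R) = 152/7 (Y(R) = -2/7 + (28 - 6) = -2/7 + 22 = 152/7)
o(y) = -18*y - 3*y² (o(y) = -3*(y + ((y² + 4*y) + y)) = -3*(y + (y² + 5*y)) = -3*(y² + 6*y) = -18*y - 3*y²)
o(5)*Y(-32) = -3*5*(6 + 5)*(152/7) = -3*5*11*(152/7) = -165*152/7 = -25080/7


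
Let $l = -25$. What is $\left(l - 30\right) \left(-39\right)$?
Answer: $2145$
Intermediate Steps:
$\left(l - 30\right) \left(-39\right) = \left(-25 - 30\right) \left(-39\right) = \left(-55\right) \left(-39\right) = 2145$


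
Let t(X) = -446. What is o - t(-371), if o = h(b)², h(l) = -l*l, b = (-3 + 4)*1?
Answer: 447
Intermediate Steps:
b = 1 (b = 1*1 = 1)
h(l) = -l²
o = 1 (o = (-1*1²)² = (-1*1)² = (-1)² = 1)
o - t(-371) = 1 - 1*(-446) = 1 + 446 = 447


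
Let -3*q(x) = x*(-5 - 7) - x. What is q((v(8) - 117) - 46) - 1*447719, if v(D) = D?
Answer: -1345172/3 ≈ -4.4839e+5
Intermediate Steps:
q(x) = 13*x/3 (q(x) = -(x*(-5 - 7) - x)/3 = -(x*(-12) - x)/3 = -(-12*x - x)/3 = -(-13)*x/3 = 13*x/3)
q((v(8) - 117) - 46) - 1*447719 = 13*((8 - 117) - 46)/3 - 1*447719 = 13*(-109 - 46)/3 - 447719 = (13/3)*(-155) - 447719 = -2015/3 - 447719 = -1345172/3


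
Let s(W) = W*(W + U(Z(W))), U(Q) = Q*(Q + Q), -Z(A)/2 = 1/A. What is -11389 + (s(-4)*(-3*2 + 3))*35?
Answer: -12859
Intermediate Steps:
Z(A) = -2/A
U(Q) = 2*Q² (U(Q) = Q*(2*Q) = 2*Q²)
s(W) = W*(W + 8/W²) (s(W) = W*(W + 2*(-2/W)²) = W*(W + 2*(4/W²)) = W*(W + 8/W²))
-11389 + (s(-4)*(-3*2 + 3))*35 = -11389 + (((8 + (-4)³)/(-4))*(-3*2 + 3))*35 = -11389 + ((-(8 - 64)/4)*(-6 + 3))*35 = -11389 + (-¼*(-56)*(-3))*35 = -11389 + (14*(-3))*35 = -11389 - 42*35 = -11389 - 1470 = -12859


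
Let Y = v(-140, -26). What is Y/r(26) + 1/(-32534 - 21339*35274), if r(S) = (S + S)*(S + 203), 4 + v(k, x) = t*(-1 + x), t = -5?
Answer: 124470705277/11314482666708 ≈ 0.011001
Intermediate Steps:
v(k, x) = 1 - 5*x (v(k, x) = -4 - 5*(-1 + x) = -4 + (5 - 5*x) = 1 - 5*x)
Y = 131 (Y = 1 - 5*(-26) = 1 + 130 = 131)
r(S) = 2*S*(203 + S) (r(S) = (2*S)*(203 + S) = 2*S*(203 + S))
Y/r(26) + 1/(-32534 - 21339*35274) = 131/((2*26*(203 + 26))) + 1/(-32534 - 21339*35274) = 131/((2*26*229)) + (1/35274)/(-53873) = 131/11908 - 1/53873*1/35274 = 131*(1/11908) - 1/1900316202 = 131/11908 - 1/1900316202 = 124470705277/11314482666708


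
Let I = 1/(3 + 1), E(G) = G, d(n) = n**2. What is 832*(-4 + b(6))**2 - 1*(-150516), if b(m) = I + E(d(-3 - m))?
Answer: 5115528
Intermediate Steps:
I = 1/4 ≈ 0.25000
b(m) = 1/4 + (-3 - m)**2
832*(-4 + b(6))**2 - 1*(-150516) = 832*(-4 + (1/4 + (3 + 6)**2))**2 - 1*(-150516) = 832*(-4 + (1/4 + 9**2))**2 + 150516 = 832*(-4 + (1/4 + 81))**2 + 150516 = 832*(-4 + 325/4)**2 + 150516 = 832*(309/4)**2 + 150516 = 832*(95481/16) + 150516 = 4965012 + 150516 = 5115528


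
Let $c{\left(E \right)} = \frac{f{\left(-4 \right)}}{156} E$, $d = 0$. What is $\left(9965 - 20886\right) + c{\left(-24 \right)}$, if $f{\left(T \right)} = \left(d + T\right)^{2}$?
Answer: $- \frac{142005}{13} \approx -10923.0$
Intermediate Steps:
$f{\left(T \right)} = T^{2}$ ($f{\left(T \right)} = \left(0 + T\right)^{2} = T^{2}$)
$c{\left(E \right)} = \frac{4 E}{39}$ ($c{\left(E \right)} = \frac{\left(-4\right)^{2}}{156} E = 16 \cdot \frac{1}{156} E = \frac{4 E}{39}$)
$\left(9965 - 20886\right) + c{\left(-24 \right)} = \left(9965 - 20886\right) + \frac{4}{39} \left(-24\right) = -10921 - \frac{32}{13} = - \frac{142005}{13}$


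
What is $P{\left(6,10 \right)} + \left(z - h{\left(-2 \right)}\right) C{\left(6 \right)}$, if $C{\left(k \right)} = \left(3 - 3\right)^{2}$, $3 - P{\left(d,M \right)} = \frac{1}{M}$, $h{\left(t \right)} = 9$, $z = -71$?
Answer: $\frac{29}{10} \approx 2.9$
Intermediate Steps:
$P{\left(d,M \right)} = 3 - \frac{1}{M}$
$C{\left(k \right)} = 0$ ($C{\left(k \right)} = 0^{2} = 0$)
$P{\left(6,10 \right)} + \left(z - h{\left(-2 \right)}\right) C{\left(6 \right)} = \left(3 - \frac{1}{10}\right) + \left(-71 - 9\right) 0 = \left(3 - \frac{1}{10}\right) - 0 = \frac{29}{10} + 0 = \frac{29}{10}$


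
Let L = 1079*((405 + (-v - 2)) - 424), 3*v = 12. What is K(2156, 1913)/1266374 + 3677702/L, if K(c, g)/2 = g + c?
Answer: -2328563334999/17080219325 ≈ -136.33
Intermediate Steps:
v = 4 (v = (⅓)*12 = 4)
K(c, g) = 2*c + 2*g (K(c, g) = 2*(g + c) = 2*(c + g) = 2*c + 2*g)
L = -26975 (L = 1079*((405 + (-1*4 - 2)) - 424) = 1079*((405 + (-4 - 2)) - 424) = 1079*((405 - 6) - 424) = 1079*(399 - 424) = 1079*(-25) = -26975)
K(2156, 1913)/1266374 + 3677702/L = (2*2156 + 2*1913)/1266374 + 3677702/(-26975) = (4312 + 3826)*(1/1266374) + 3677702*(-1/26975) = 8138*(1/1266374) - 3677702/26975 = 4069/633187 - 3677702/26975 = -2328563334999/17080219325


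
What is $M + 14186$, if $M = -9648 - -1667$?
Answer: $6205$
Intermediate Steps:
$M = -7981$ ($M = -9648 + 1667 = -7981$)
$M + 14186 = -7981 + 14186 = 6205$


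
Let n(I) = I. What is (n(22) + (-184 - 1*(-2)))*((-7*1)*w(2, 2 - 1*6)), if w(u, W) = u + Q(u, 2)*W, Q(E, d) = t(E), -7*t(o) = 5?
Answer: 5440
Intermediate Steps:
t(o) = -5/7 (t(o) = -1/7*5 = -5/7)
Q(E, d) = -5/7
w(u, W) = u - 5*W/7
(n(22) + (-184 - 1*(-2)))*((-7*1)*w(2, 2 - 1*6)) = (22 + (-184 - 1*(-2)))*((-7*1)*(2 - 5*(2 - 1*6)/7)) = (22 + (-184 + 2))*(-7*(2 - 5*(2 - 6)/7)) = (22 - 182)*(-7*(2 - 5/7*(-4))) = -(-1120)*(2 + 20/7) = -(-1120)*34/7 = -160*(-34) = 5440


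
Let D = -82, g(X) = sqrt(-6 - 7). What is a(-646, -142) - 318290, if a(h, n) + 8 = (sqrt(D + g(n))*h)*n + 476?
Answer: -317822 + 91732*sqrt(-82 + I*sqrt(13)) ≈ -2.9956e+5 + 8.3087e+5*I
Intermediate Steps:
g(X) = I*sqrt(13) (g(X) = sqrt(-13) = I*sqrt(13))
a(h, n) = 468 + h*n*sqrt(-82 + I*sqrt(13)) (a(h, n) = -8 + ((sqrt(-82 + I*sqrt(13))*h)*n + 476) = -8 + ((h*sqrt(-82 + I*sqrt(13)))*n + 476) = -8 + (h*n*sqrt(-82 + I*sqrt(13)) + 476) = -8 + (476 + h*n*sqrt(-82 + I*sqrt(13))) = 468 + h*n*sqrt(-82 + I*sqrt(13)))
a(-646, -142) - 318290 = (468 - 646*(-142)*sqrt(-82 + I*sqrt(13))) - 318290 = (468 + 91732*sqrt(-82 + I*sqrt(13))) - 318290 = -317822 + 91732*sqrt(-82 + I*sqrt(13))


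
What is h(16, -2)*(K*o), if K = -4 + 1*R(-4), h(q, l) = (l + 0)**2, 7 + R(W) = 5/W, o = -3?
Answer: 147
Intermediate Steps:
R(W) = -7 + 5/W
h(q, l) = l**2
K = -49/4 (K = -4 + 1*(-7 + 5/(-4)) = -4 + 1*(-7 + 5*(-1/4)) = -4 + 1*(-7 - 5/4) = -4 + 1*(-33/4) = -4 - 33/4 = -49/4 ≈ -12.250)
h(16, -2)*(K*o) = (-2)**2*(-49/4*(-3)) = 4*(147/4) = 147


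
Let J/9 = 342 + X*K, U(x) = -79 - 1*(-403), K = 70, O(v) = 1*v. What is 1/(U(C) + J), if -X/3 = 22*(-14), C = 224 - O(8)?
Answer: 1/585522 ≈ 1.7079e-6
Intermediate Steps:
O(v) = v
C = 216 (C = 224 - 1*8 = 224 - 8 = 216)
X = 924 (X = -66*(-14) = -3*(-308) = 924)
U(x) = 324 (U(x) = -79 + 403 = 324)
J = 585198 (J = 9*(342 + 924*70) = 9*(342 + 64680) = 9*65022 = 585198)
1/(U(C) + J) = 1/(324 + 585198) = 1/585522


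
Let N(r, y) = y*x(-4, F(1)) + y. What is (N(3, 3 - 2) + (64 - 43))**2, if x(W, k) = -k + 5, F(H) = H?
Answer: 676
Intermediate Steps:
x(W, k) = 5 - k
N(r, y) = 5*y (N(r, y) = y*(5 - 1*1) + y = y*(5 - 1) + y = y*4 + y = 4*y + y = 5*y)
(N(3, 3 - 2) + (64 - 43))**2 = (5*(3 - 2) + (64 - 43))**2 = (5*1 + 21)**2 = (5 + 21)**2 = 26**2 = 676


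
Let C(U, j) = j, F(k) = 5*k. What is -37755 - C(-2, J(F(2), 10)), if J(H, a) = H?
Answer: -37765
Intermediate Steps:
-37755 - C(-2, J(F(2), 10)) = -37755 - 5*2 = -37755 - 1*10 = -37755 - 10 = -37765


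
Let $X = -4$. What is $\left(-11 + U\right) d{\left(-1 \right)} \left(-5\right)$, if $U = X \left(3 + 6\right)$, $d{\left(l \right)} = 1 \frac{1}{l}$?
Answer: $-235$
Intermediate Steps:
$d{\left(l \right)} = \frac{1}{l}$
$U = -36$ ($U = - 4 \left(3 + 6\right) = \left(-4\right) 9 = -36$)
$\left(-11 + U\right) d{\left(-1 \right)} \left(-5\right) = \left(-11 - 36\right) \frac{1}{-1} \left(-5\right) = - 47 \left(\left(-1\right) \left(-5\right)\right) = \left(-47\right) 5 = -235$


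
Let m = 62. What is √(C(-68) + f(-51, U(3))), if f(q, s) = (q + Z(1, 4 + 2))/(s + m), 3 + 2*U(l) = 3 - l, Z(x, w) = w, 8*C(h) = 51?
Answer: √10902/44 ≈ 2.3730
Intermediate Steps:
C(h) = 51/8 (C(h) = (⅛)*51 = 51/8)
U(l) = -l/2 (U(l) = -3/2 + (3 - l)/2 = -3/2 + (3/2 - l/2) = -l/2)
f(q, s) = (6 + q)/(62 + s) (f(q, s) = (q + (4 + 2))/(s + 62) = (q + 6)/(62 + s) = (6 + q)/(62 + s))
√(C(-68) + f(-51, U(3))) = √(51/8 + (6 - 51)/(62 - ½*3)) = √(51/8 - 45/(62 - 3/2)) = √(51/8 - 45/(121/2)) = √(51/8 + (2/121)*(-45)) = √(51/8 - 90/121) = √(5451/968) = √10902/44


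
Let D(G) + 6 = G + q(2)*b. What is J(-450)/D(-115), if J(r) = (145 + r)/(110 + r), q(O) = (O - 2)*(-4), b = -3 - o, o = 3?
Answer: -61/8228 ≈ -0.0074137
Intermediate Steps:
b = -6 (b = -3 - 1*3 = -3 - 3 = -6)
q(O) = 8 - 4*O (q(O) = (-2 + O)*(-4) = 8 - 4*O)
J(r) = (145 + r)/(110 + r)
D(G) = -6 + G (D(G) = -6 + (G + (8 - 4*2)*(-6)) = -6 + (G + (8 - 8)*(-6)) = -6 + (G + 0*(-6)) = -6 + (G + 0) = -6 + G)
J(-450)/D(-115) = ((145 - 450)/(110 - 450))/(-6 - 115) = (-305/(-340))/(-121) = -1/340*(-305)*(-1/121) = (61/68)*(-1/121) = -61/8228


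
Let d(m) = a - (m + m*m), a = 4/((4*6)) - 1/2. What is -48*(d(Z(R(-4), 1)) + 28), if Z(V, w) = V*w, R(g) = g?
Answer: -752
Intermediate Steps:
a = -⅓ (a = 4/24 - 1*½ = 4*(1/24) - ½ = ⅙ - ½ = -⅓ ≈ -0.33333)
d(m) = -⅓ - m - m² (d(m) = -⅓ - (m + m*m) = -⅓ - (m + m²) = -⅓ + (-m - m²) = -⅓ - m - m²)
-48*(d(Z(R(-4), 1)) + 28) = -48*((-⅓ - (-4) - (-4*1)²) + 28) = -48*((-⅓ - 1*(-4) - 1*(-4)²) + 28) = -48*((-⅓ + 4 - 1*16) + 28) = -48*((-⅓ + 4 - 16) + 28) = -48*(-37/3 + 28) = -48*47/3 = -752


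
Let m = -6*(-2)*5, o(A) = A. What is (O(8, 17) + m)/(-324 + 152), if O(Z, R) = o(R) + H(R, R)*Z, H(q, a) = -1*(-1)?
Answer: -85/172 ≈ -0.49419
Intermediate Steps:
H(q, a) = 1
O(Z, R) = R + Z (O(Z, R) = R + 1*Z = R + Z)
m = 60 (m = 12*5 = 60)
(O(8, 17) + m)/(-324 + 152) = ((17 + 8) + 60)/(-324 + 152) = (25 + 60)/(-172) = 85*(-1/172) = -85/172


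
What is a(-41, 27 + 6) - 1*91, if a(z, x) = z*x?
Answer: -1444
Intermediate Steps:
a(z, x) = x*z
a(-41, 27 + 6) - 1*91 = (27 + 6)*(-41) - 1*91 = 33*(-41) - 91 = -1353 - 91 = -1444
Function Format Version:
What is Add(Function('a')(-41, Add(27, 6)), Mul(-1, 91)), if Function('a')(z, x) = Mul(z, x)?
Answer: -1444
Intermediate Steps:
Function('a')(z, x) = Mul(x, z)
Add(Function('a')(-41, Add(27, 6)), Mul(-1, 91)) = Add(Mul(Add(27, 6), -41), Mul(-1, 91)) = Add(Mul(33, -41), -91) = Add(-1353, -91) = -1444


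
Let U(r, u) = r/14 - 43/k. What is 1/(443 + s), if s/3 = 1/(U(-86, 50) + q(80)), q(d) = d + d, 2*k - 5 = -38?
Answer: 36143/16012042 ≈ 0.0022572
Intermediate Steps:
k = -33/2 (k = 5/2 + (½)*(-38) = 5/2 - 19 = -33/2 ≈ -16.500)
U(r, u) = 86/33 + r/14 (U(r, u) = r/14 - 43/(-33/2) = r*(1/14) - 43*(-2/33) = r/14 + 86/33 = 86/33 + r/14)
q(d) = 2*d
s = 693/36143 (s = 3/((86/33 + (1/14)*(-86)) + 2*80) = 3/((86/33 - 43/7) + 160) = 3/(-817/231 + 160) = 3/(36143/231) = 3*(231/36143) = 693/36143 ≈ 0.019174)
1/(443 + s) = 1/(443 + 693/36143) = 1/(16012042/36143) = 36143/16012042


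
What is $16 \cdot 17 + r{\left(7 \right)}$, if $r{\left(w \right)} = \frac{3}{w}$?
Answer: $\frac{1907}{7} \approx 272.43$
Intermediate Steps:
$16 \cdot 17 + r{\left(7 \right)} = 16 \cdot 17 + \frac{3}{7} = 272 + 3 \cdot \frac{1}{7} = 272 + \frac{3}{7} = \frac{1907}{7}$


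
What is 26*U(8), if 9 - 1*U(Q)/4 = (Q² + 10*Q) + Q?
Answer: -14872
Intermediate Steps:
U(Q) = 36 - 44*Q - 4*Q² (U(Q) = 36 - 4*((Q² + 10*Q) + Q) = 36 - 4*(Q² + 11*Q) = 36 + (-44*Q - 4*Q²) = 36 - 44*Q - 4*Q²)
26*U(8) = 26*(36 - 44*8 - 4*8²) = 26*(36 - 352 - 4*64) = 26*(36 - 352 - 256) = 26*(-572) = -14872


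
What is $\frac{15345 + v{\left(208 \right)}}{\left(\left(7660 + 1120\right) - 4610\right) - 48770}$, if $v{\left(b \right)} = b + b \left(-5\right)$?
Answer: $- \frac{14513}{44600} \approx -0.3254$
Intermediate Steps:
$v{\left(b \right)} = - 4 b$ ($v{\left(b \right)} = b - 5 b = - 4 b$)
$\frac{15345 + v{\left(208 \right)}}{\left(\left(7660 + 1120\right) - 4610\right) - 48770} = \frac{15345 - 832}{\left(\left(7660 + 1120\right) - 4610\right) - 48770} = \frac{15345 - 832}{\left(8780 - 4610\right) - 48770} = \frac{14513}{4170 - 48770} = \frac{14513}{-44600} = 14513 \left(- \frac{1}{44600}\right) = - \frac{14513}{44600}$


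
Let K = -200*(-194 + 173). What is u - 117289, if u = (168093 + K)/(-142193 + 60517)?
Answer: -9579868657/81676 ≈ -1.1729e+5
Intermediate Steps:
K = 4200 (K = -200*(-21) = 4200)
u = -172293/81676 (u = (168093 + 4200)/(-142193 + 60517) = 172293/(-81676) = 172293*(-1/81676) = -172293/81676 ≈ -2.1095)
u - 117289 = -172293/81676 - 117289 = -9579868657/81676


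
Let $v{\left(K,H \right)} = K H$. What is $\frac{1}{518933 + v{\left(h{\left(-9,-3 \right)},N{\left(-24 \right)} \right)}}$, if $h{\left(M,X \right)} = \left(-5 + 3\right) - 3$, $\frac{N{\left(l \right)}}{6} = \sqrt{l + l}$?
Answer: $\frac{518933}{269291501689} + \frac{120 i \sqrt{3}}{269291501689} \approx 1.927 \cdot 10^{-6} + 7.7183 \cdot 10^{-10} i$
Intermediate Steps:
$N{\left(l \right)} = 6 \sqrt{2} \sqrt{l}$ ($N{\left(l \right)} = 6 \sqrt{l + l} = 6 \sqrt{2 l} = 6 \sqrt{2} \sqrt{l}$)
$h{\left(M,X \right)} = -5$ ($h{\left(M,X \right)} = -2 - 3 = -5$)
$v{\left(K,H \right)} = H K$
$\frac{1}{518933 + v{\left(h{\left(-9,-3 \right)},N{\left(-24 \right)} \right)}} = \frac{1}{518933 + 6 \sqrt{2} \sqrt{-24} \left(-5\right)} = \frac{1}{518933 + 6 \sqrt{2} \cdot 2 i \sqrt{6} \left(-5\right)} = \frac{1}{518933 + 24 i \sqrt{3} \left(-5\right)} = \frac{1}{518933 - 120 i \sqrt{3}}$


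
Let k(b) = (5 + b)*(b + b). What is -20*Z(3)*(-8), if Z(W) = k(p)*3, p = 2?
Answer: 13440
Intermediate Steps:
k(b) = 2*b*(5 + b) (k(b) = (5 + b)*(2*b) = 2*b*(5 + b))
Z(W) = 84 (Z(W) = (2*2*(5 + 2))*3 = (2*2*7)*3 = 28*3 = 84)
-20*Z(3)*(-8) = -20*84*(-8) = -1680*(-8) = 13440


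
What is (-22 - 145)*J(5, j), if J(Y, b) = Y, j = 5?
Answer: -835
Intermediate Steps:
(-22 - 145)*J(5, j) = (-22 - 145)*5 = -167*5 = -835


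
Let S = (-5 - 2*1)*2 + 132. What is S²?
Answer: 13924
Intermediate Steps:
S = 118 (S = (-5 - 2)*2 + 132 = -7*2 + 132 = -14 + 132 = 118)
S² = 118² = 13924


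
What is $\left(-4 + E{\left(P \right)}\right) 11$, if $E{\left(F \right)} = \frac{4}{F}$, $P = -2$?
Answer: $-66$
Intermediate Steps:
$\left(-4 + E{\left(P \right)}\right) 11 = \left(-4 + \frac{4}{-2}\right) 11 = \left(-4 + 4 \left(- \frac{1}{2}\right)\right) 11 = \left(-4 - 2\right) 11 = \left(-6\right) 11 = -66$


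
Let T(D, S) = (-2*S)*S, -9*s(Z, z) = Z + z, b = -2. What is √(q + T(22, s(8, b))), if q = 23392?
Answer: 2*√52630/3 ≈ 152.94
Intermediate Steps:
s(Z, z) = -Z/9 - z/9 (s(Z, z) = -(Z + z)/9 = -Z/9 - z/9)
T(D, S) = -2*S²
√(q + T(22, s(8, b))) = √(23392 - 2*(-⅑*8 - ⅑*(-2))²) = √(23392 - 2*(-8/9 + 2/9)²) = √(23392 - 2*(-⅔)²) = √(23392 - 2*4/9) = √(23392 - 8/9) = √(210520/9) = 2*√52630/3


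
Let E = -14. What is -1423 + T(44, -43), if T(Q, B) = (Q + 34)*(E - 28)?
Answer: -4699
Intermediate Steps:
T(Q, B) = -1428 - 42*Q (T(Q, B) = (Q + 34)*(-14 - 28) = (34 + Q)*(-42) = -1428 - 42*Q)
-1423 + T(44, -43) = -1423 + (-1428 - 42*44) = -1423 + (-1428 - 1848) = -1423 - 3276 = -4699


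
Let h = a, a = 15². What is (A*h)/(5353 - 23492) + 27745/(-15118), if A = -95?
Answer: -180119305/274225402 ≈ -0.65683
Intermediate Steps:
a = 225
h = 225
(A*h)/(5353 - 23492) + 27745/(-15118) = (-95*225)/(5353 - 23492) + 27745/(-15118) = -21375/(-18139) + 27745*(-1/15118) = -21375*(-1/18139) - 27745/15118 = 21375/18139 - 27745/15118 = -180119305/274225402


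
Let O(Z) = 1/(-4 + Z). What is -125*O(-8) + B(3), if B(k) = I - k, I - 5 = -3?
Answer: 113/12 ≈ 9.4167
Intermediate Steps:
I = 2 (I = 5 - 3 = 2)
B(k) = 2 - k
-125*O(-8) + B(3) = -125/(-4 - 8) + (2 - 1*3) = -125/(-12) + (2 - 3) = -125*(-1/12) - 1 = 125/12 - 1 = 113/12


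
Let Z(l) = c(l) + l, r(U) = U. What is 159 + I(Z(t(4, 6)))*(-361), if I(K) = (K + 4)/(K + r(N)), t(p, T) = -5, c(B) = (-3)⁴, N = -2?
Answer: -8557/37 ≈ -231.27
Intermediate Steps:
c(B) = 81
Z(l) = 81 + l
I(K) = (4 + K)/(-2 + K) (I(K) = (K + 4)/(K - 2) = (4 + K)/(-2 + K))
159 + I(Z(t(4, 6)))*(-361) = 159 + ((4 + (81 - 5))/(-2 + (81 - 5)))*(-361) = 159 + ((4 + 76)/(-2 + 76))*(-361) = 159 + (80/74)*(-361) = 159 + ((1/74)*80)*(-361) = 159 + (40/37)*(-361) = 159 - 14440/37 = -8557/37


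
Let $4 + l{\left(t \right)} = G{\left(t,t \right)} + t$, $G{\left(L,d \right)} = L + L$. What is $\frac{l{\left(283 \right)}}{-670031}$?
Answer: $- \frac{845}{670031} \approx -0.0012611$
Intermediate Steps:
$G{\left(L,d \right)} = 2 L$
$l{\left(t \right)} = -4 + 3 t$ ($l{\left(t \right)} = -4 + \left(2 t + t\right) = -4 + 3 t$)
$\frac{l{\left(283 \right)}}{-670031} = \frac{-4 + 3 \cdot 283}{-670031} = \left(-4 + 849\right) \left(- \frac{1}{670031}\right) = 845 \left(- \frac{1}{670031}\right) = - \frac{845}{670031}$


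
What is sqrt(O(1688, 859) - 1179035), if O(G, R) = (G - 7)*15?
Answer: 2*I*sqrt(288455) ≈ 1074.2*I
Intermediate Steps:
O(G, R) = -105 + 15*G (O(G, R) = (-7 + G)*15 = -105 + 15*G)
sqrt(O(1688, 859) - 1179035) = sqrt((-105 + 15*1688) - 1179035) = sqrt((-105 + 25320) - 1179035) = sqrt(25215 - 1179035) = sqrt(-1153820) = 2*I*sqrt(288455)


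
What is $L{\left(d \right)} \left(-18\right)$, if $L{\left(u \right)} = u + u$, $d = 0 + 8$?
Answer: $-288$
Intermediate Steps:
$d = 8$
$L{\left(u \right)} = 2 u$
$L{\left(d \right)} \left(-18\right) = 2 \cdot 8 \left(-18\right) = 16 \left(-18\right) = -288$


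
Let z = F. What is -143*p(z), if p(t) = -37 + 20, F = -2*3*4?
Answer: 2431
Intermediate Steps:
F = -24 (F = -6*4 = -24)
z = -24
p(t) = -17
-143*p(z) = -143*(-17) = 2431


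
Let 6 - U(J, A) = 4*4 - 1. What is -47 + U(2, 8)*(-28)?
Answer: 205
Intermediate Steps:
U(J, A) = -9 (U(J, A) = 6 - (4*4 - 1) = 6 - (16 - 1) = 6 - 1*15 = 6 - 15 = -9)
-47 + U(2, 8)*(-28) = -47 - 9*(-28) = -47 + 252 = 205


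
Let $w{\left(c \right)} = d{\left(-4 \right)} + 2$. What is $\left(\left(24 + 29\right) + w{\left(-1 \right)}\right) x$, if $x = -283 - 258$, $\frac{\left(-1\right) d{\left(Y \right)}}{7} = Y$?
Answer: $-44903$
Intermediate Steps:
$d{\left(Y \right)} = - 7 Y$
$x = -541$
$w{\left(c \right)} = 30$ ($w{\left(c \right)} = \left(-7\right) \left(-4\right) + 2 = 28 + 2 = 30$)
$\left(\left(24 + 29\right) + w{\left(-1 \right)}\right) x = \left(\left(24 + 29\right) + 30\right) \left(-541\right) = \left(53 + 30\right) \left(-541\right) = 83 \left(-541\right) = -44903$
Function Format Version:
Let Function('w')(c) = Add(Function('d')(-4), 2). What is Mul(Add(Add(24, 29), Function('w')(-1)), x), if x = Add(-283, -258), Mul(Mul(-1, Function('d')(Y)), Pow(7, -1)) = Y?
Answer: -44903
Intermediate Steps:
Function('d')(Y) = Mul(-7, Y)
x = -541
Function('w')(c) = 30 (Function('w')(c) = Add(Mul(-7, -4), 2) = Add(28, 2) = 30)
Mul(Add(Add(24, 29), Function('w')(-1)), x) = Mul(Add(Add(24, 29), 30), -541) = Mul(Add(53, 30), -541) = Mul(83, -541) = -44903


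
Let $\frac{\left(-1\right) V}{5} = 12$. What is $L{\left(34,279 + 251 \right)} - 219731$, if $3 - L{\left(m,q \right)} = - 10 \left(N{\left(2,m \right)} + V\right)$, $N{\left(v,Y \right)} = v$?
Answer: $-220308$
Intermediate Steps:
$V = -60$ ($V = \left(-5\right) 12 = -60$)
$L{\left(m,q \right)} = -577$ ($L{\left(m,q \right)} = 3 - - 10 \left(2 - 60\right) = 3 - \left(-10\right) \left(-58\right) = 3 - 580 = -577$)
$L{\left(34,279 + 251 \right)} - 219731 = -577 - 219731 = -220308$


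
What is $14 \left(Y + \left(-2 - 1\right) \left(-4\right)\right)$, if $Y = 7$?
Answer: $266$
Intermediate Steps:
$14 \left(Y + \left(-2 - 1\right) \left(-4\right)\right) = 14 \left(7 + \left(-2 - 1\right) \left(-4\right)\right) = 14 \left(7 - -12\right) = 14 \left(7 + 12\right) = 14 \cdot 19 = 266$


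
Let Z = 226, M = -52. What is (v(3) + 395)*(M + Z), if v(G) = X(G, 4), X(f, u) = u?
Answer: 69426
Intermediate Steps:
v(G) = 4
(v(3) + 395)*(M + Z) = (4 + 395)*(-52 + 226) = 399*174 = 69426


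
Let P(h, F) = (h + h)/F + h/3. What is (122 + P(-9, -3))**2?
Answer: 15625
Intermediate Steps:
P(h, F) = h/3 + 2*h/F (P(h, F) = (2*h)/F + h*(1/3) = 2*h/F + h/3 = h/3 + 2*h/F)
(122 + P(-9, -3))**2 = (122 + (1/3)*(-9)*(6 - 3)/(-3))**2 = (122 + (1/3)*(-9)*(-1/3)*3)**2 = (122 + 3)**2 = 125**2 = 15625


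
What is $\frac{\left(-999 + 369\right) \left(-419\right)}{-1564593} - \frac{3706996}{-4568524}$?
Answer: $\frac{382832226029}{595656722561} \approx 0.64271$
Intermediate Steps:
$\frac{\left(-999 + 369\right) \left(-419\right)}{-1564593} - \frac{3706996}{-4568524} = \left(-630\right) \left(-419\right) \left(- \frac{1}{1564593}\right) - - \frac{926749}{1142131} = 263970 \left(- \frac{1}{1564593}\right) + \frac{926749}{1142131} = - \frac{87990}{521531} + \frac{926749}{1142131} = \frac{382832226029}{595656722561}$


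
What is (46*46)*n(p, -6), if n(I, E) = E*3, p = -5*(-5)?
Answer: -38088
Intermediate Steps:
p = 25
n(I, E) = 3*E
(46*46)*n(p, -6) = (46*46)*(3*(-6)) = 2116*(-18) = -38088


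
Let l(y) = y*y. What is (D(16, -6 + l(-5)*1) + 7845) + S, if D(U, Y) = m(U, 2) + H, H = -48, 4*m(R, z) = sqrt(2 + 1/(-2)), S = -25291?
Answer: -17494 + sqrt(6)/8 ≈ -17494.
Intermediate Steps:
l(y) = y**2
m(R, z) = sqrt(6)/8 (m(R, z) = sqrt(2 + 1/(-2))/4 = sqrt(2 - 1/2)/4 = sqrt(3/2)/4 = (sqrt(6)/2)/4 = sqrt(6)/8)
D(U, Y) = -48 + sqrt(6)/8 (D(U, Y) = sqrt(6)/8 - 48 = -48 + sqrt(6)/8)
(D(16, -6 + l(-5)*1) + 7845) + S = ((-48 + sqrt(6)/8) + 7845) - 25291 = (7797 + sqrt(6)/8) - 25291 = -17494 + sqrt(6)/8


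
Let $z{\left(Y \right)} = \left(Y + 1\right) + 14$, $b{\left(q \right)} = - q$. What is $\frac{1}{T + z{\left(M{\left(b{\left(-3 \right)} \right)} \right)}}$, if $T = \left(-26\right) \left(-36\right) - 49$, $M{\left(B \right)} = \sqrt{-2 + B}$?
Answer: $\frac{1}{903} \approx 0.0011074$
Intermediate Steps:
$T = 887$ ($T = 936 - 49 = 887$)
$z{\left(Y \right)} = 15 + Y$ ($z{\left(Y \right)} = \left(1 + Y\right) + 14 = 15 + Y$)
$\frac{1}{T + z{\left(M{\left(b{\left(-3 \right)} \right)} \right)}} = \frac{1}{887 + \left(15 + \sqrt{-2 - -3}\right)} = \frac{1}{887 + \left(15 + \sqrt{-2 + 3}\right)} = \frac{1}{887 + \left(15 + \sqrt{1}\right)} = \frac{1}{887 + \left(15 + 1\right)} = \frac{1}{887 + 16} = \frac{1}{903}$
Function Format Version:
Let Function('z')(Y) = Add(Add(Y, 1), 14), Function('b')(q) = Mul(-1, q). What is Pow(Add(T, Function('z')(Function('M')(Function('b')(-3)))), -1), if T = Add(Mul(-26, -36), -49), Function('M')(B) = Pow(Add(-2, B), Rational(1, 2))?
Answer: Rational(1, 903) ≈ 0.0011074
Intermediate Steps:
T = 887 (T = Add(936, -49) = 887)
Function('z')(Y) = Add(15, Y) (Function('z')(Y) = Add(Add(1, Y), 14) = Add(15, Y))
Pow(Add(T, Function('z')(Function('M')(Function('b')(-3)))), -1) = Pow(Add(887, Add(15, Pow(Add(-2, Mul(-1, -3)), Rational(1, 2)))), -1) = Pow(Add(887, Add(15, Pow(Add(-2, 3), Rational(1, 2)))), -1) = Pow(Add(887, Add(15, Pow(1, Rational(1, 2)))), -1) = Pow(Add(887, Add(15, 1)), -1) = Pow(Add(887, 16), -1) = Pow(903, -1) = Rational(1, 903)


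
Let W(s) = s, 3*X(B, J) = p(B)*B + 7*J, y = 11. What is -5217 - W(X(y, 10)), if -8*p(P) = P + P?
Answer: -20921/4 ≈ -5230.3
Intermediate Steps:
p(P) = -P/4 (p(P) = -(P + P)/8 = -P/4)
X(B, J) = -B²/12 + 7*J/3 (X(B, J) = ((-B/4)*B + 7*J)/3 = (-B²/4 + 7*J)/3 = (7*J - B²/4)/3 = -B²/12 + 7*J/3)
-5217 - W(X(y, 10)) = -5217 - (-1/12*11² + (7/3)*10) = -5217 - (-1/12*121 + 70/3) = -5217 - (-121/12 + 70/3) = -5217 - 1*53/4 = -5217 - 53/4 = -20921/4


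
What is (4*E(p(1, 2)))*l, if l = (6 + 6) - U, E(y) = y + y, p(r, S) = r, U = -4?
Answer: 128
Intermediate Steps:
E(y) = 2*y
l = 16 (l = (6 + 6) - 1*(-4) = 12 + 4 = 16)
(4*E(p(1, 2)))*l = (4*(2*1))*16 = (4*2)*16 = 8*16 = 128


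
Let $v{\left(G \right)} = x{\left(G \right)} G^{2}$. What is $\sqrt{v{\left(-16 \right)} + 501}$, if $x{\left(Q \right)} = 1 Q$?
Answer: $i \sqrt{3595} \approx 59.958 i$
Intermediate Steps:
$x{\left(Q \right)} = Q$
$v{\left(G \right)} = G^{3}$ ($v{\left(G \right)} = G G^{2} = G^{3}$)
$\sqrt{v{\left(-16 \right)} + 501} = \sqrt{\left(-16\right)^{3} + 501} = \sqrt{-4096 + 501} = \sqrt{-3595} = i \sqrt{3595}$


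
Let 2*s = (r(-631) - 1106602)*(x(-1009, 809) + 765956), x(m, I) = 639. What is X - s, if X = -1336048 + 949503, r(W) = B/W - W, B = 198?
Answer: 534981554214115/1262 ≈ 4.2392e+11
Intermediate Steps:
r(W) = -W + 198/W (r(W) = 198/W - W = -W + 198/W)
s = -534982042033905/1262 (s = (((-1*(-631) + 198/(-631)) - 1106602)*(639 + 765956))/2 = (((631 + 198*(-1/631)) - 1106602)*766595)/2 = (((631 - 198/631) - 1106602)*766595)/2 = ((397963/631 - 1106602)*766595)/2 = (-697867899/631*766595)/2 = (1/2)*(-534982042033905/631) = -534982042033905/1262 ≈ -4.2392e+11)
X = -386545
X - s = -386545 - 1*(-534982042033905/1262) = -386545 + 534982042033905/1262 = 534981554214115/1262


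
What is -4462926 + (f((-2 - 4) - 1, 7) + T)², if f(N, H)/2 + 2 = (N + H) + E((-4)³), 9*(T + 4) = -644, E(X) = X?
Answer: -358007582/81 ≈ -4.4198e+6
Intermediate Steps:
T = -680/9 (T = -4 + (⅑)*(-644) = -4 - 644/9 = -680/9 ≈ -75.556)
f(N, H) = -132 + 2*H + 2*N (f(N, H) = -4 + 2*((N + H) + (-4)³) = -4 + 2*((H + N) - 64) = -4 + 2*(-64 + H + N) = -4 + (-128 + 2*H + 2*N) = -132 + 2*H + 2*N)
-4462926 + (f((-2 - 4) - 1, 7) + T)² = -4462926 + ((-132 + 2*7 + 2*((-2 - 4) - 1)) - 680/9)² = -4462926 + ((-132 + 14 + 2*(-6 - 1)) - 680/9)² = -4462926 + ((-132 + 14 + 2*(-7)) - 680/9)² = -4462926 + ((-132 + 14 - 14) - 680/9)² = -4462926 + (-132 - 680/9)² = -4462926 + (-1868/9)² = -4462926 + 3489424/81 = -358007582/81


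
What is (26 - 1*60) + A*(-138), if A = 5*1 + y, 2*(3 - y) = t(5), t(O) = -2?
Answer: -1276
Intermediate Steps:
y = 4 (y = 3 - ½*(-2) = 3 + 1 = 4)
A = 9 (A = 5*1 + 4 = 5 + 4 = 9)
(26 - 1*60) + A*(-138) = (26 - 1*60) + 9*(-138) = (26 - 60) - 1242 = -34 - 1242 = -1276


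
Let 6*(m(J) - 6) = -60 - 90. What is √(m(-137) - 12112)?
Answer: I*√12131 ≈ 110.14*I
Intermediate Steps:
m(J) = -19 (m(J) = 6 + (-60 - 90)/6 = 6 + (⅙)*(-150) = 6 - 25 = -19)
√(m(-137) - 12112) = √(-19 - 12112) = √(-12131) = I*√12131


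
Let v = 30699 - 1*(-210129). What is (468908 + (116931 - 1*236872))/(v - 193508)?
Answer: 348967/47320 ≈ 7.3746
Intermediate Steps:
v = 240828 (v = 30699 + 210129 = 240828)
(468908 + (116931 - 1*236872))/(v - 193508) = (468908 + (116931 - 1*236872))/(240828 - 193508) = (468908 + (116931 - 236872))/47320 = (468908 - 119941)*(1/47320) = 348967*(1/47320) = 348967/47320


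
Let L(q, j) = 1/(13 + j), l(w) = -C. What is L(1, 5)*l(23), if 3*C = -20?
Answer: 10/27 ≈ 0.37037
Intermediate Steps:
C = -20/3 (C = (⅓)*(-20) = -20/3 ≈ -6.6667)
l(w) = 20/3 (l(w) = -1*(-20/3) = 20/3)
L(1, 5)*l(23) = (20/3)/(13 + 5) = (20/3)/18 = (1/18)*(20/3) = 10/27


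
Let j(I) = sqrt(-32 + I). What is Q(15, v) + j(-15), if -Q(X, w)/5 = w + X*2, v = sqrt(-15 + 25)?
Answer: -150 - 5*sqrt(10) + I*sqrt(47) ≈ -165.81 + 6.8557*I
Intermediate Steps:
v = sqrt(10) ≈ 3.1623
Q(X, w) = -10*X - 5*w (Q(X, w) = -5*(w + X*2) = -5*(w + 2*X) = -10*X - 5*w)
Q(15, v) + j(-15) = (-10*15 - 5*sqrt(10)) + sqrt(-32 - 15) = (-150 - 5*sqrt(10)) + sqrt(-47) = (-150 - 5*sqrt(10)) + I*sqrt(47) = -150 - 5*sqrt(10) + I*sqrt(47)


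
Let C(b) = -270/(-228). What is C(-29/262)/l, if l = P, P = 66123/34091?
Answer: 170455/279186 ≈ 0.61054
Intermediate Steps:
P = 66123/34091 (P = 66123*(1/34091) = 66123/34091 ≈ 1.9396)
l = 66123/34091 ≈ 1.9396
C(b) = 45/38 (C(b) = -270*(-1/228) = 45/38)
C(-29/262)/l = 45/(38*(66123/34091)) = (45/38)*(34091/66123) = 170455/279186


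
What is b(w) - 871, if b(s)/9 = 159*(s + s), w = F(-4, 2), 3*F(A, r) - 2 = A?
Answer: -2779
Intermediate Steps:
F(A, r) = ⅔ + A/3
w = -⅔ (w = ⅔ + (⅓)*(-4) = ⅔ - 4/3 = -⅔ ≈ -0.66667)
b(s) = 2862*s (b(s) = 9*(159*(s + s)) = 9*(159*(2*s)) = 9*(318*s) = 2862*s)
b(w) - 871 = 2862*(-⅔) - 871 = -1908 - 871 = -2779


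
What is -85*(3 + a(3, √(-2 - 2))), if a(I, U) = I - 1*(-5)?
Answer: -935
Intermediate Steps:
a(I, U) = 5 + I (a(I, U) = I + 5 = 5 + I)
-85*(3 + a(3, √(-2 - 2))) = -85*(3 + (5 + 3)) = -85*(3 + 8) = -85*11 = -935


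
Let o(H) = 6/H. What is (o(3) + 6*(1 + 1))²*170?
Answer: 33320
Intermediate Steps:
(o(3) + 6*(1 + 1))²*170 = (6/3 + 6*(1 + 1))²*170 = (6*(⅓) + 6*2)²*170 = (2 + 12)²*170 = 14²*170 = 196*170 = 33320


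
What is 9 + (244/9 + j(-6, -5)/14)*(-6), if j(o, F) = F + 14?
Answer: -3308/21 ≈ -157.52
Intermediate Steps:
j(o, F) = 14 + F
9 + (244/9 + j(-6, -5)/14)*(-6) = 9 + (244/9 + (14 - 5)/14)*(-6) = 9 + (244*(⅑) + 9*(1/14))*(-6) = 9 + (244/9 + 9/14)*(-6) = 9 + (3497/126)*(-6) = 9 - 3497/21 = -3308/21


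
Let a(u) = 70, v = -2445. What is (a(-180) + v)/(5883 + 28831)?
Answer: -2375/34714 ≈ -0.068416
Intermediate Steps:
(a(-180) + v)/(5883 + 28831) = (70 - 2445)/(5883 + 28831) = -2375/34714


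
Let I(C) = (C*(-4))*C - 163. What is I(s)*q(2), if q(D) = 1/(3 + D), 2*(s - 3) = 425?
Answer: -185924/5 ≈ -37185.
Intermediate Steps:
s = 431/2 (s = 3 + (½)*425 = 3 + 425/2 = 431/2 ≈ 215.50)
I(C) = -163 - 4*C² (I(C) = (-4*C)*C - 163 = -4*C² - 163 = -163 - 4*C²)
I(s)*q(2) = (-163 - 4*(431/2)²)/(3 + 2) = (-163 - 4*185761/4)/5 = (-163 - 185761)*(⅕) = -185924*⅕ = -185924/5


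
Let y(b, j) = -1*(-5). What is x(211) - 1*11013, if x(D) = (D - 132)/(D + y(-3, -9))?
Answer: -2378729/216 ≈ -11013.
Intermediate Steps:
y(b, j) = 5
x(D) = (-132 + D)/(5 + D) (x(D) = (D - 132)/(D + 5) = (-132 + D)/(5 + D))
x(211) - 1*11013 = (-132 + 211)/(5 + 211) - 1*11013 = 79/216 - 11013 = -2378729/216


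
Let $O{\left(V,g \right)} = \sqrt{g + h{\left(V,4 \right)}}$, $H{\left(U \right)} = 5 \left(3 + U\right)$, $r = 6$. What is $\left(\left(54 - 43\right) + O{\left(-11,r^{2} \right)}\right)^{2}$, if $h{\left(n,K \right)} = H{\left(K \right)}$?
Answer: $\left(11 + \sqrt{71}\right)^{2} \approx 377.38$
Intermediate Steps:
$H{\left(U \right)} = 15 + 5 U$
$h{\left(n,K \right)} = 15 + 5 K$
$O{\left(V,g \right)} = \sqrt{35 + g}$ ($O{\left(V,g \right)} = \sqrt{g + \left(15 + 5 \cdot 4\right)} = \sqrt{g + \left(15 + 20\right)} = \sqrt{g + 35} = \sqrt{35 + g}$)
$\left(\left(54 - 43\right) + O{\left(-11,r^{2} \right)}\right)^{2} = \left(\left(54 - 43\right) + \sqrt{35 + 6^{2}}\right)^{2} = \left(11 + \sqrt{35 + 36}\right)^{2} = \left(11 + \sqrt{71}\right)^{2}$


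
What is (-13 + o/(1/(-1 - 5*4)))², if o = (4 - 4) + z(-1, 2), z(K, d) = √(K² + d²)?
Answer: 2374 + 546*√5 ≈ 3594.9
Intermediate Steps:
o = √5 (o = (4 - 4) + √((-1)² + 2²) = 0 + √(1 + 4) = 0 + √5 = √5 ≈ 2.2361)
(-13 + o/(1/(-1 - 5*4)))² = (-13 + √5/(1/(-1 - 5*4)))² = (-13 + √5/(1/(-1 - 20)))² = (-13 + √5/(1/(-21)))² = (-13 + √5/(-1/21))² = (-13 + √5*(-21))² = (-13 - 21*√5)²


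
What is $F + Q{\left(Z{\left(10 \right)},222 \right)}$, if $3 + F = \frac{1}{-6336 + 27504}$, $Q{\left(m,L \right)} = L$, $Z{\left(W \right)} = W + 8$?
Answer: $\frac{4635793}{21168} \approx 219.0$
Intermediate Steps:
$Z{\left(W \right)} = 8 + W$
$F = - \frac{63503}{21168}$ ($F = -3 + \frac{1}{-6336 + 27504} = -3 + \frac{1}{21168} = - \frac{63503}{21168} \approx -3.0$)
$F + Q{\left(Z{\left(10 \right)},222 \right)} = - \frac{63503}{21168} + 222 = \frac{4635793}{21168}$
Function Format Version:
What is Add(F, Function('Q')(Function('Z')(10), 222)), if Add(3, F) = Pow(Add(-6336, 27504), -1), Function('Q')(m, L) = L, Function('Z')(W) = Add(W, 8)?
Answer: Rational(4635793, 21168) ≈ 219.00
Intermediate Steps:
Function('Z')(W) = Add(8, W)
F = Rational(-63503, 21168) (F = Add(-3, Pow(Add(-6336, 27504), -1)) = Add(-3, Pow(21168, -1)) = Add(-3, Rational(1, 21168)) = Rational(-63503, 21168) ≈ -3.0000)
Add(F, Function('Q')(Function('Z')(10), 222)) = Add(Rational(-63503, 21168), 222) = Rational(4635793, 21168)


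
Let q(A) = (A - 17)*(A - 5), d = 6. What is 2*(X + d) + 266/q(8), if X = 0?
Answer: 58/27 ≈ 2.1481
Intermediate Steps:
q(A) = (-17 + A)*(-5 + A)
2*(X + d) + 266/q(8) = 2*(0 + 6) + 266/(85 + 8² - 22*8) = 2*6 + 266/(85 + 64 - 176) = 12 + 266/(-27) = 12 - 1/27*266 = 12 - 266/27 = 58/27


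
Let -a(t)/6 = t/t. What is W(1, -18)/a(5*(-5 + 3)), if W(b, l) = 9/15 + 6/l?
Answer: -2/45 ≈ -0.044444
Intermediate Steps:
a(t) = -6 (a(t) = -6*t/t = -6*1 = -6)
W(b, l) = ⅗ + 6/l (W(b, l) = 9*(1/15) + 6/l = ⅗ + 6/l)
W(1, -18)/a(5*(-5 + 3)) = (⅗ + 6/(-18))/(-6) = (⅗ + 6*(-1/18))*(-⅙) = (⅗ - ⅓)*(-⅙) = (4/15)*(-⅙) = -2/45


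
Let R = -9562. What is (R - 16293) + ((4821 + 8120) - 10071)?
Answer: -22985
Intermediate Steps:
(R - 16293) + ((4821 + 8120) - 10071) = (-9562 - 16293) + ((4821 + 8120) - 10071) = -25855 + (12941 - 10071) = -25855 + 2870 = -22985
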